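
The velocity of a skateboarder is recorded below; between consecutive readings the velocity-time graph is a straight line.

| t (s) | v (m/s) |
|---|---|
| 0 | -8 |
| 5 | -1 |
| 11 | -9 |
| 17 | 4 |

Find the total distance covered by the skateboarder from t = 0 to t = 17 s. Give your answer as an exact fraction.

1947/26 m

Total distance travelled is ∫|v| dt — sum the magnitudes of each area piece.
0–5 s: |½(-8 + -1)(5)| = 22.5 m
5–11 s: |½(-1 + -9)(6)| = 30 m
11–17 s: v = 0 at t = 197/13 s; triangle areas 243/13 + 48/13 = 291/13 m
Total distance = 1947/26 m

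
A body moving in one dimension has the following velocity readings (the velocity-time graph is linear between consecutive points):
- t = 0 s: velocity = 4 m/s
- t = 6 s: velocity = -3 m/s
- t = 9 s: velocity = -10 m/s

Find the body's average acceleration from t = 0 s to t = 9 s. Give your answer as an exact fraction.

Average acceleration = Δv/Δt = (-10 − 4)/(9 − 0) = -14/9 m/s².

-14/9 m/s²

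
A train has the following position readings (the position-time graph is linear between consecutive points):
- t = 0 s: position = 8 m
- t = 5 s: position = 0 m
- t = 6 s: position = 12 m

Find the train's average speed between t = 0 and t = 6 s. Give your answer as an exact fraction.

Average speed = (total path length)/(elapsed time); on a piecewise-linear x-t graph the path length is Σ|Δx|.
0–5 s: |Δx| = |0 − 8| = 8 m
5–6 s: |Δx| = |12 − 0| = 12 m
Total path = 20 m; average speed = 20/6 = 10/3 m/s.

10/3 m/s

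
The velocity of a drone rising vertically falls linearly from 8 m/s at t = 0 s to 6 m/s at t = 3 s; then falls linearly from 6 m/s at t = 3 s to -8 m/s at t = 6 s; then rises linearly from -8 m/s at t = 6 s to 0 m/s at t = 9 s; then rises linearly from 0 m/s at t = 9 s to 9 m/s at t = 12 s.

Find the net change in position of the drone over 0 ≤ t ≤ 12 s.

Net displacement equals the area under the velocity-time graph (areas below the axis count negative).
0–3 s: ½(8 + 6)(3) = 21 m
3–6 s: ½(6 + -8)(3) = -3 m
6–9 s: ½(-8 + 0)(3) = -12 m
9–12 s: ½(0 + 9)(3) = 13.5 m
Net displacement = 19.5 m

19.5 m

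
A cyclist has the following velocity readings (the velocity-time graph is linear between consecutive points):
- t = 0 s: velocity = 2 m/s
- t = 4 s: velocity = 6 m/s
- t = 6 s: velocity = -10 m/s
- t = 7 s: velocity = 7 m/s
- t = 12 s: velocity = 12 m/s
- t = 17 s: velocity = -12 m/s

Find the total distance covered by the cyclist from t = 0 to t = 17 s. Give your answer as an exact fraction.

3617/34 m

Distance (not displacement) is the total path length: add the absolute areas under v-t.
0–4 s: |½(2 + 6)(4)| = 16 m
4–6 s: v = 0 at t = 4.75 s; triangle areas 2.25 + 6.25 = 8.5 m
6–7 s: v = 0 at t = 112/17 s; triangle areas 50/17 + 49/34 = 149/34 m
7–12 s: |½(7 + 12)(5)| = 47.5 m
12–17 s: v = 0 at t = 14.5 s; triangle areas 15 + 15 = 30 m
Total distance = 3617/34 m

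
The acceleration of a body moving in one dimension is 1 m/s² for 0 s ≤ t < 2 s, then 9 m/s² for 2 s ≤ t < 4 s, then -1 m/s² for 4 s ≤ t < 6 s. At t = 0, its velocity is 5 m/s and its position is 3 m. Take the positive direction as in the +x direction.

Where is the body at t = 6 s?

On each constant-a segment, Δv = aΔt and Δx = v₀Δt + ½aΔt²; chain segment to segment.
0–2 s: v starts 5 m/s; Δx = 5·2 + ½·1·2² = 12 m; v ends 7 m/s.
2–4 s: v starts 7 m/s; Δx = 7·2 + ½·9·2² = 32 m; v ends 25 m/s.
4–6 s: v starts 25 m/s; Δx = 25·2 + ½·-1·2² = 48 m; v ends 23 m/s.
x(6) = 3 + Σ Δx = 95 m.

95 m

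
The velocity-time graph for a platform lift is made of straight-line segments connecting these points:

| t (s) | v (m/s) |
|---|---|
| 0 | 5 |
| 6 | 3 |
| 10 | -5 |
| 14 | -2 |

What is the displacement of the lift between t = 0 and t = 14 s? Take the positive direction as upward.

6 m

Displacement is the signed area under the v-t curve.
0–6 s: ½(5 + 3)(6) = 24 m
6–10 s: ½(3 + -5)(4) = -4 m
10–14 s: ½(-5 + -2)(4) = -14 m
Net displacement = 6 m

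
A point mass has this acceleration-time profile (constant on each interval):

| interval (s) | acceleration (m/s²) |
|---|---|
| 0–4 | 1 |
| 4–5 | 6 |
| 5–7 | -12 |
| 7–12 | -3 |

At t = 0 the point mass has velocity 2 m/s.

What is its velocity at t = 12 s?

-27 m/s

Δv equals the area under the a-t graph; then v = v₀ + Δv.
0–4 s: 1 × 4 = 4 m/s
4–5 s: 6 × 1 = 6 m/s
5–7 s: -12 × 2 = -24 m/s
7–12 s: -3 × 5 = -15 m/s
Δv = -29 m/s, so v(12) = 2 + (-29) = -27 m/s.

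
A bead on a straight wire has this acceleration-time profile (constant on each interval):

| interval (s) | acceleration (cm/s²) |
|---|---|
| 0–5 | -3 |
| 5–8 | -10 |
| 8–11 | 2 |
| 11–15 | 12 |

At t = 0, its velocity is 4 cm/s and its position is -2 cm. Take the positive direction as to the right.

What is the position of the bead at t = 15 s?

On each constant-a segment, Δv = aΔt and Δx = v₀Δt + ½aΔt²; chain segment to segment.
0–5 s: v starts 4 cm/s; Δx = 4·5 + ½·-3·5² = -17.5 cm; v ends -11 cm/s.
5–8 s: v starts -11 cm/s; Δx = -11·3 + ½·-10·3² = -78 cm; v ends -41 cm/s.
8–11 s: v starts -41 cm/s; Δx = -41·3 + ½·2·3² = -114 cm; v ends -35 cm/s.
11–15 s: v starts -35 cm/s; Δx = -35·4 + ½·12·4² = -44 cm; v ends 13 cm/s.
x(15) = -2 + Σ Δx = -255.5 cm.

-255.5 cm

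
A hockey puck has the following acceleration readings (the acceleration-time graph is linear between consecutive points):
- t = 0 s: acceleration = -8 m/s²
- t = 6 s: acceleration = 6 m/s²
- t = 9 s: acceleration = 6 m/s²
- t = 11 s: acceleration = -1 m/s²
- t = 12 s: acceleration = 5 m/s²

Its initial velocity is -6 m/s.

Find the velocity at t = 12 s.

Δv equals the area under the a-t graph; then v = v₀ + Δv.
0–6 s: ½(-8 + 6)(6) = -6 m/s
6–9 s: 6 × 3 = 18 m/s
9–11 s: ½(6 + -1)(2) = 5 m/s
11–12 s: ½(-1 + 5)(1) = 2 m/s
Δv = 19 m/s, so v(12) = -6 + (19) = 13 m/s.

13 m/s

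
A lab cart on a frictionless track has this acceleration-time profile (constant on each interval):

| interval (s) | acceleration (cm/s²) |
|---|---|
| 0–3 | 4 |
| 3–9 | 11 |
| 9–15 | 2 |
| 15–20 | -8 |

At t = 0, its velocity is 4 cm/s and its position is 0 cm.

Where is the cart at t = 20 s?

1222 cm

On each constant-a segment, Δv = aΔt and Δx = v₀Δt + ½aΔt²; chain segment to segment.
0–3 s: v starts 4 cm/s; Δx = 4·3 + ½·4·3² = 30 cm; v ends 16 cm/s.
3–9 s: v starts 16 cm/s; Δx = 16·6 + ½·11·6² = 294 cm; v ends 82 cm/s.
9–15 s: v starts 82 cm/s; Δx = 82·6 + ½·2·6² = 528 cm; v ends 94 cm/s.
15–20 s: v starts 94 cm/s; Δx = 94·5 + ½·-8·5² = 370 cm; v ends 54 cm/s.
x(20) = 0 + Σ Δx = 1222 cm.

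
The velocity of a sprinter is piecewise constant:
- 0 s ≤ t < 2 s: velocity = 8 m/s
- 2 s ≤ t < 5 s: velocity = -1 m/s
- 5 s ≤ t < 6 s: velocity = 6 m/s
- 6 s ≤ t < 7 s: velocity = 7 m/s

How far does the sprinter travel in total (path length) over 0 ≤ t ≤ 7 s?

Distance (not displacement) is the total path length: add the absolute areas under v-t.
0–2 s: |8| × 2 = 16 m
2–5 s: |-1| × 3 = 3 m
5–6 s: |6| × 1 = 6 m
6–7 s: |7| × 1 = 7 m
Total distance = 32 m

32 m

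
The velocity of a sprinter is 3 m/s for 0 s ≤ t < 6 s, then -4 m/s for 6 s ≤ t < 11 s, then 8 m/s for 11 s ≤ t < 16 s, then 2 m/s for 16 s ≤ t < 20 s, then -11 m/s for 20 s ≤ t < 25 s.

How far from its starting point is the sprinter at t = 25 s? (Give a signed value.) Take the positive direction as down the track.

-9 m

Displacement is the signed area under the v-t curve.
0–6 s: 3 × 6 = 18 m
6–11 s: -4 × 5 = -20 m
11–16 s: 8 × 5 = 40 m
16–20 s: 2 × 4 = 8 m
20–25 s: -11 × 5 = -55 m
Net displacement = -9 m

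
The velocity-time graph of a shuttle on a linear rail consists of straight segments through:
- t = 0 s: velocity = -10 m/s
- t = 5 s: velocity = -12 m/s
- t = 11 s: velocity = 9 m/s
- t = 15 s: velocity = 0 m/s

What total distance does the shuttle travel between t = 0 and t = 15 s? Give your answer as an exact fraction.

736/7 m

Distance (not displacement) is the total path length: add the absolute areas under v-t.
0–5 s: |½(-10 + -12)(5)| = 55 m
5–11 s: v = 0 at t = 59/7 s; triangle areas 144/7 + 81/7 = 225/7 m
11–15 s: |½(9 + 0)(4)| = 18 m
Total distance = 736/7 m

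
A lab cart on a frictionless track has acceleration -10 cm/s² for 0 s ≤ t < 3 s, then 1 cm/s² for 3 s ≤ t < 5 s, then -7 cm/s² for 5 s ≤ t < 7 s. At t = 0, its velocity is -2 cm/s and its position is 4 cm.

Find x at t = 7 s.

-183 cm

On each constant-a segment, Δv = aΔt and Δx = v₀Δt + ½aΔt²; chain segment to segment.
0–3 s: v starts -2 cm/s; Δx = -2·3 + ½·-10·3² = -51 cm; v ends -32 cm/s.
3–5 s: v starts -32 cm/s; Δx = -32·2 + ½·1·2² = -62 cm; v ends -30 cm/s.
5–7 s: v starts -30 cm/s; Δx = -30·2 + ½·-7·2² = -74 cm; v ends -44 cm/s.
x(7) = 4 + Σ Δx = -183 cm.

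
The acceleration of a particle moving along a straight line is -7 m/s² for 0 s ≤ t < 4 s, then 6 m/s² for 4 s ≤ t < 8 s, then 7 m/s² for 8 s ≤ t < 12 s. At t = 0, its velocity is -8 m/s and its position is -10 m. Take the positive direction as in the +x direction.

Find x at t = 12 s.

On each constant-a segment, Δv = aΔt and Δx = v₀Δt + ½aΔt²; chain segment to segment.
0–4 s: v starts -8 m/s; Δx = -8·4 + ½·-7·4² = -88 m; v ends -36 m/s.
4–8 s: v starts -36 m/s; Δx = -36·4 + ½·6·4² = -96 m; v ends -12 m/s.
8–12 s: v starts -12 m/s; Δx = -12·4 + ½·7·4² = 8 m; v ends 16 m/s.
x(12) = -10 + Σ Δx = -186 m.

-186 m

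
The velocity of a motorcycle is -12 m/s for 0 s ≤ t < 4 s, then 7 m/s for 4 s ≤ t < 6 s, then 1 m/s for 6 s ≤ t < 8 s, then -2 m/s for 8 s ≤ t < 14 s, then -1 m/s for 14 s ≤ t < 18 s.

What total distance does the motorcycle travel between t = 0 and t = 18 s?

Distance (not displacement) is the total path length: add the absolute areas under v-t.
0–4 s: |-12| × 4 = 48 m
4–6 s: |7| × 2 = 14 m
6–8 s: |1| × 2 = 2 m
8–14 s: |-2| × 6 = 12 m
14–18 s: |-1| × 4 = 4 m
Total distance = 80 m

80 m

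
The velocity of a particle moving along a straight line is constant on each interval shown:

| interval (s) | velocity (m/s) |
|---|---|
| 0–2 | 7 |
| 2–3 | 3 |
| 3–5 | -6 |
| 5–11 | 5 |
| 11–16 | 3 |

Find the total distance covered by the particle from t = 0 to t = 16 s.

74 m

Total distance travelled is ∫|v| dt — sum the magnitudes of each area piece.
0–2 s: |7| × 2 = 14 m
2–3 s: |3| × 1 = 3 m
3–5 s: |-6| × 2 = 12 m
5–11 s: |5| × 6 = 30 m
11–16 s: |3| × 5 = 15 m
Total distance = 74 m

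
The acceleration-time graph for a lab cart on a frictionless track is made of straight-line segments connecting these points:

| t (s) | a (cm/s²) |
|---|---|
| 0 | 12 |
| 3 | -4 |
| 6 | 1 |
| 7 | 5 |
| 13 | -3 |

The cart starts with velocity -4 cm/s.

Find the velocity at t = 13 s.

12.5 cm/s

Δv equals the area under the a-t graph; then v = v₀ + Δv.
0–3 s: ½(12 + -4)(3) = 12 cm/s
3–6 s: ½(-4 + 1)(3) = -4.5 cm/s
6–7 s: ½(1 + 5)(1) = 3 cm/s
7–13 s: ½(5 + -3)(6) = 6 cm/s
Δv = 16.5 cm/s, so v(13) = -4 + (16.5) = 12.5 cm/s.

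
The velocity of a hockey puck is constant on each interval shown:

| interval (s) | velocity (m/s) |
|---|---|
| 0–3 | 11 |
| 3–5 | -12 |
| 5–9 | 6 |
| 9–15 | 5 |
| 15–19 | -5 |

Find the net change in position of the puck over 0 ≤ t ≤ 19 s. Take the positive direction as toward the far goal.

43 m

Displacement is the signed area under the v-t curve.
0–3 s: 11 × 3 = 33 m
3–5 s: -12 × 2 = -24 m
5–9 s: 6 × 4 = 24 m
9–15 s: 5 × 6 = 30 m
15–19 s: -5 × 4 = -20 m
Net displacement = 43 m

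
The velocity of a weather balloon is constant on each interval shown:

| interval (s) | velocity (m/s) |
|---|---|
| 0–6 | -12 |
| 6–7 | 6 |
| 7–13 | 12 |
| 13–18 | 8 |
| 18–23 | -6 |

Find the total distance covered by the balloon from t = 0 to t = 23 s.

220 m

Total distance travelled is ∫|v| dt — sum the magnitudes of each area piece.
0–6 s: |-12| × 6 = 72 m
6–7 s: |6| × 1 = 6 m
7–13 s: |12| × 6 = 72 m
13–18 s: |8| × 5 = 40 m
18–23 s: |-6| × 5 = 30 m
Total distance = 220 m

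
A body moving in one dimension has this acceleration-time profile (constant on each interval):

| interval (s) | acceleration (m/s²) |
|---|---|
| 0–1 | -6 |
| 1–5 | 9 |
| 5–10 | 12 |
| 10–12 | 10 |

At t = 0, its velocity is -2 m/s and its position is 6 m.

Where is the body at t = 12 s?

On each constant-a segment, Δv = aΔt and Δx = v₀Δt + ½aΔt²; chain segment to segment.
0–1 s: v starts -2 m/s; Δx = -2·1 + ½·-6·1² = -5 m; v ends -8 m/s.
1–5 s: v starts -8 m/s; Δx = -8·4 + ½·9·4² = 40 m; v ends 28 m/s.
5–10 s: v starts 28 m/s; Δx = 28·5 + ½·12·5² = 290 m; v ends 88 m/s.
10–12 s: v starts 88 m/s; Δx = 88·2 + ½·10·2² = 196 m; v ends 108 m/s.
x(12) = 6 + Σ Δx = 527 m.

527 m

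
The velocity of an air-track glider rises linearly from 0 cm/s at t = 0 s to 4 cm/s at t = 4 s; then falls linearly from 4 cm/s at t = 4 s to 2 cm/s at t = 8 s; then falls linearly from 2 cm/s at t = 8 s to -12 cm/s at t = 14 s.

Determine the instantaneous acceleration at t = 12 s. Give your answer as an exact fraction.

Acceleration is the slope of the v-t graph on 8–14 s: (-12 − 2)/(14 − 8) = -7/3 cm/s².

-7/3 cm/s²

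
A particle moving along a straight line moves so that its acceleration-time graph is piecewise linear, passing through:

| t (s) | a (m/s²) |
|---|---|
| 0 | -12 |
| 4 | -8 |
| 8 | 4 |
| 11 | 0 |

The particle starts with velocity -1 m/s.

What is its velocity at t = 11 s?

-43 m/s

Δv equals the area under the a-t graph; then v = v₀ + Δv.
0–4 s: ½(-12 + -8)(4) = -40 m/s
4–8 s: ½(-8 + 4)(4) = -8 m/s
8–11 s: ½(4 + 0)(3) = 6 m/s
Δv = -42 m/s, so v(11) = -1 + (-42) = -43 m/s.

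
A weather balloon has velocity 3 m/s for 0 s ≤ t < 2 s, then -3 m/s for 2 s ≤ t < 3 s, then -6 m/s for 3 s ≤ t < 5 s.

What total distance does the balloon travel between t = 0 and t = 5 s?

Distance (not displacement) is the total path length: add the absolute areas under v-t.
0–2 s: |3| × 2 = 6 m
2–3 s: |-3| × 1 = 3 m
3–5 s: |-6| × 2 = 12 m
Total distance = 21 m

21 m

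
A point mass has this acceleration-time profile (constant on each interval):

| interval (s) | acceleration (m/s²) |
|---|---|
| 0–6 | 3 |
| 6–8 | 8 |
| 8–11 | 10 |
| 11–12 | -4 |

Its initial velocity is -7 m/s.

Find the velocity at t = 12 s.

Δv equals the area under the a-t graph; then v = v₀ + Δv.
0–6 s: 3 × 6 = 18 m/s
6–8 s: 8 × 2 = 16 m/s
8–11 s: 10 × 3 = 30 m/s
11–12 s: -4 × 1 = -4 m/s
Δv = 60 m/s, so v(12) = -7 + (60) = 53 m/s.

53 m/s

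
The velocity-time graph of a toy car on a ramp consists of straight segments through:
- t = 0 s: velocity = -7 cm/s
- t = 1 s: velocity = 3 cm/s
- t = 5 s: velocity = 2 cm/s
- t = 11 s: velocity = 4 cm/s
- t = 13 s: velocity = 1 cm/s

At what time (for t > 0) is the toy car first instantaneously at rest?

v changes sign on 0–1 s (from -7 to 3); the graph is linear there, so v = 0 at t = 0 + (7)·(1 − 0)/(3 − -7) = 0.7 s.

t = 0.7 s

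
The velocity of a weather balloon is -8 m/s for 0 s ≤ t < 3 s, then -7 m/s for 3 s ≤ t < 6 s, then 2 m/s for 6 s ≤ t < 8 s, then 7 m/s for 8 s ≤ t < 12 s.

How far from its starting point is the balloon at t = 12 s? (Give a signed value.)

-13 m

Net displacement equals the area under the velocity-time graph (areas below the axis count negative).
0–3 s: -8 × 3 = -24 m
3–6 s: -7 × 3 = -21 m
6–8 s: 2 × 2 = 4 m
8–12 s: 7 × 4 = 28 m
Net displacement = -13 m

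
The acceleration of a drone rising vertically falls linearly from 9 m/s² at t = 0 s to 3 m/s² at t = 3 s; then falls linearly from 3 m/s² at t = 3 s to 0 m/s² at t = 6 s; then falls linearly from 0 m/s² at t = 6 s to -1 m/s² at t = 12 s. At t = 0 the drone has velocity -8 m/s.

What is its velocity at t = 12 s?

Δv equals the area under the a-t graph; then v = v₀ + Δv.
0–3 s: ½(9 + 3)(3) = 18 m/s
3–6 s: ½(3 + 0)(3) = 4.5 m/s
6–12 s: ½(0 + -1)(6) = -3 m/s
Δv = 19.5 m/s, so v(12) = -8 + (19.5) = 11.5 m/s.

11.5 m/s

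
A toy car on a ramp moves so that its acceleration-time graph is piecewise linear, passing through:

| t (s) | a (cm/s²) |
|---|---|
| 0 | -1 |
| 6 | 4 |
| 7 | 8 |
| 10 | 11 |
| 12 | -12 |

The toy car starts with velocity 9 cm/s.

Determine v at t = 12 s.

Δv equals the area under the a-t graph; then v = v₀ + Δv.
0–6 s: ½(-1 + 4)(6) = 9 cm/s
6–7 s: ½(4 + 8)(1) = 6 cm/s
7–10 s: ½(8 + 11)(3) = 28.5 cm/s
10–12 s: ½(11 + -12)(2) = -1 cm/s
Δv = 42.5 cm/s, so v(12) = 9 + (42.5) = 51.5 cm/s.

51.5 cm/s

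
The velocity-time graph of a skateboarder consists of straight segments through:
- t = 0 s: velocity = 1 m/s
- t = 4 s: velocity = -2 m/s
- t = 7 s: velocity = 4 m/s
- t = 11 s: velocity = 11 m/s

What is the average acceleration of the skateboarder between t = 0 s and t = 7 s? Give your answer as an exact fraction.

3/7 m/s²

Average acceleration = Δv/Δt = (4 − 1)/(7 − 0) = 3/7 m/s².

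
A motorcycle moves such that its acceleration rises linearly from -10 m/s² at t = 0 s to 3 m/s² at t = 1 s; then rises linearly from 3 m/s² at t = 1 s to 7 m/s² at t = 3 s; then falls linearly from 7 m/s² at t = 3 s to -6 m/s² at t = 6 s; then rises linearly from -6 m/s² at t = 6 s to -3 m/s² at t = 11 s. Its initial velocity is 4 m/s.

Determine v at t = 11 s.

-10.5 m/s

Δv equals the area under the a-t graph; then v = v₀ + Δv.
0–1 s: ½(-10 + 3)(1) = -3.5 m/s
1–3 s: ½(3 + 7)(2) = 10 m/s
3–6 s: ½(7 + -6)(3) = 1.5 m/s
6–11 s: ½(-6 + -3)(5) = -22.5 m/s
Δv = -14.5 m/s, so v(11) = 4 + (-14.5) = -10.5 m/s.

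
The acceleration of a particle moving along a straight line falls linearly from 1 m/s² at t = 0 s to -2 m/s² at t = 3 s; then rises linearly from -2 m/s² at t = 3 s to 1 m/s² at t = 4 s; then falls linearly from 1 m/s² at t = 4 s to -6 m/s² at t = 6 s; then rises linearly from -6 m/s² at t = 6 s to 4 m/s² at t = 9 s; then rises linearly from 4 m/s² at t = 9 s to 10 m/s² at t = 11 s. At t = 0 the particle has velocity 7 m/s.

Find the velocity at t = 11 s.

Δv equals the area under the a-t graph; then v = v₀ + Δv.
0–3 s: ½(1 + -2)(3) = -1.5 m/s
3–4 s: ½(-2 + 1)(1) = -0.5 m/s
4–6 s: ½(1 + -6)(2) = -5 m/s
6–9 s: ½(-6 + 4)(3) = -3 m/s
9–11 s: ½(4 + 10)(2) = 14 m/s
Δv = 4 m/s, so v(11) = 7 + (4) = 11 m/s.

11 m/s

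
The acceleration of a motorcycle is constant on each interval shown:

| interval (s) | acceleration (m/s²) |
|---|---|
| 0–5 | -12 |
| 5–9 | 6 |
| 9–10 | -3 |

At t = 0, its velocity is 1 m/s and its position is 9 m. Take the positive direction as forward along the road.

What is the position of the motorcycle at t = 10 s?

On each constant-a segment, Δv = aΔt and Δx = v₀Δt + ½aΔt²; chain segment to segment.
0–5 s: v starts 1 m/s; Δx = 1·5 + ½·-12·5² = -145 m; v ends -59 m/s.
5–9 s: v starts -59 m/s; Δx = -59·4 + ½·6·4² = -188 m; v ends -35 m/s.
9–10 s: v starts -35 m/s; Δx = -35·1 + ½·-3·1² = -36.5 m; v ends -38 m/s.
x(10) = 9 + Σ Δx = -360.5 m.

-360.5 m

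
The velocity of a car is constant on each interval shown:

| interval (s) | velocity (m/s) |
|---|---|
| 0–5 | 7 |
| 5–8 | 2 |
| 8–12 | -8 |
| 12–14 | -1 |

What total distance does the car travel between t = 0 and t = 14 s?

Total distance travelled is ∫|v| dt — sum the magnitudes of each area piece.
0–5 s: |7| × 5 = 35 m
5–8 s: |2| × 3 = 6 m
8–12 s: |-8| × 4 = 32 m
12–14 s: |-1| × 2 = 2 m
Total distance = 75 m

75 m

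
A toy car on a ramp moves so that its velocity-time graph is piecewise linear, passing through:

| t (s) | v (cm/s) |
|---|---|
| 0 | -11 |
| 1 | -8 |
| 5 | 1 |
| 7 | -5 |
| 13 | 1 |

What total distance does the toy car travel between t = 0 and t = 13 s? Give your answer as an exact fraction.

Distance (not displacement) is the total path length: add the absolute areas under v-t.
0–1 s: |½(-11 + -8)(1)| = 9.5 cm
1–5 s: v = 0 at t = 41/9 s; triangle areas 128/9 + 2/9 = 130/9 cm
5–7 s: v = 0 at t = 16/3 s; triangle areas 1/6 + 25/6 = 13/3 cm
7–13 s: v = 0 at t = 12 s; triangle areas 12.5 + 0.5 = 13 cm
Total distance = 743/18 cm

743/18 cm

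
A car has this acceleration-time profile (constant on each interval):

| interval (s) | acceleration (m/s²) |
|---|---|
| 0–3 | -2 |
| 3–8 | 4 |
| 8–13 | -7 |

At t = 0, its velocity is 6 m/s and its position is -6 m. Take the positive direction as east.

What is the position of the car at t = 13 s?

On each constant-a segment, Δv = aΔt and Δx = v₀Δt + ½aΔt²; chain segment to segment.
0–3 s: v starts 6 m/s; Δx = 6·3 + ½·-2·3² = 9 m; v ends 0 m/s.
3–8 s: v starts 0 m/s; Δx = 0·5 + ½·4·5² = 50 m; v ends 20 m/s.
8–13 s: v starts 20 m/s; Δx = 20·5 + ½·-7·5² = 12.5 m; v ends -15 m/s.
x(13) = -6 + Σ Δx = 65.5 m.

65.5 m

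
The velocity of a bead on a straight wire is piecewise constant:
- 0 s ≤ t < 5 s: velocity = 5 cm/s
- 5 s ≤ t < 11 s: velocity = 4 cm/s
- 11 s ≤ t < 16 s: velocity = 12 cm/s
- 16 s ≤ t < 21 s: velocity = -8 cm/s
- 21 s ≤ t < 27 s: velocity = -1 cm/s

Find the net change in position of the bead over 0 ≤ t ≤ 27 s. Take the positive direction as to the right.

63 cm

Displacement is the signed area under the v-t curve.
0–5 s: 5 × 5 = 25 cm
5–11 s: 4 × 6 = 24 cm
11–16 s: 12 × 5 = 60 cm
16–21 s: -8 × 5 = -40 cm
21–27 s: -1 × 6 = -6 cm
Net displacement = 63 cm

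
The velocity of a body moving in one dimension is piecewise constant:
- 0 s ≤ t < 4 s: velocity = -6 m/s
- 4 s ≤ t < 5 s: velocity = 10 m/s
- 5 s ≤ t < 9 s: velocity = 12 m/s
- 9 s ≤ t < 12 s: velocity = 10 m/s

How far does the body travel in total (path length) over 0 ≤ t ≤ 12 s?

112 m

Total distance travelled is ∫|v| dt — sum the magnitudes of each area piece.
0–4 s: |-6| × 4 = 24 m
4–5 s: |10| × 1 = 10 m
5–9 s: |12| × 4 = 48 m
9–12 s: |10| × 3 = 30 m
Total distance = 112 m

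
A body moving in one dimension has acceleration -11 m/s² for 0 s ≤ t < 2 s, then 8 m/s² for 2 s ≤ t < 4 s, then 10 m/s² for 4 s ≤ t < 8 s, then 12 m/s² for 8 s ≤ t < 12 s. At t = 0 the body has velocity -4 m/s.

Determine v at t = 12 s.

Δv equals the area under the a-t graph; then v = v₀ + Δv.
0–2 s: -11 × 2 = -22 m/s
2–4 s: 8 × 2 = 16 m/s
4–8 s: 10 × 4 = 40 m/s
8–12 s: 12 × 4 = 48 m/s
Δv = 82 m/s, so v(12) = -4 + (82) = 78 m/s.

78 m/s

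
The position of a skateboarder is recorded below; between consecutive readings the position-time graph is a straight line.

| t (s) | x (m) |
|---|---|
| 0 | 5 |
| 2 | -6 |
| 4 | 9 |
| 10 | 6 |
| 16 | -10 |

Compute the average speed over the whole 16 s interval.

Average speed = (total path length)/(elapsed time); on a piecewise-linear x-t graph the path length is Σ|Δx|.
0–2 s: |Δx| = |-6 − 5| = 11 m
2–4 s: |Δx| = |9 − -6| = 15 m
4–10 s: |Δx| = |6 − 9| = 3 m
10–16 s: |Δx| = |-10 − 6| = 16 m
Total path = 45 m; average speed = 45/16 = 2.8125 m/s.

2.8125 m/s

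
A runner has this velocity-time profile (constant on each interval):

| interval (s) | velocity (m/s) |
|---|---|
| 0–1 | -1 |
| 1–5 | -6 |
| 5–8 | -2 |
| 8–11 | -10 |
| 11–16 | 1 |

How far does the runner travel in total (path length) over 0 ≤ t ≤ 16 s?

Distance (not displacement) is the total path length: add the absolute areas under v-t.
0–1 s: |-1| × 1 = 1 m
1–5 s: |-6| × 4 = 24 m
5–8 s: |-2| × 3 = 6 m
8–11 s: |-10| × 3 = 30 m
11–16 s: |1| × 5 = 5 m
Total distance = 66 m

66 m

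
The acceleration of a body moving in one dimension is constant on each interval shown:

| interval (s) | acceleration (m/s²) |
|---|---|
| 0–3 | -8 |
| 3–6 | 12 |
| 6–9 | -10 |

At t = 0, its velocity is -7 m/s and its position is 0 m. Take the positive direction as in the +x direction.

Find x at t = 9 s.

-126 m

On each constant-a segment, Δv = aΔt and Δx = v₀Δt + ½aΔt²; chain segment to segment.
0–3 s: v starts -7 m/s; Δx = -7·3 + ½·-8·3² = -57 m; v ends -31 m/s.
3–6 s: v starts -31 m/s; Δx = -31·3 + ½·12·3² = -39 m; v ends 5 m/s.
6–9 s: v starts 5 m/s; Δx = 5·3 + ½·-10·3² = -30 m; v ends -25 m/s.
x(9) = 0 + Σ Δx = -126 m.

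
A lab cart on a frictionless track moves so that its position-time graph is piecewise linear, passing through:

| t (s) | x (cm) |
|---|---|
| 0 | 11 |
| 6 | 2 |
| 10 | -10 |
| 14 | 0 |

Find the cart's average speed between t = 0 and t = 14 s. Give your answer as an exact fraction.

31/14 cm/s

Average speed = (total path length)/(elapsed time); on a piecewise-linear x-t graph the path length is Σ|Δx|.
0–6 s: |Δx| = |2 − 11| = 9 cm
6–10 s: |Δx| = |-10 − 2| = 12 cm
10–14 s: |Δx| = |0 − -10| = 10 cm
Total path = 31 cm; average speed = 31/14 = 31/14 cm/s.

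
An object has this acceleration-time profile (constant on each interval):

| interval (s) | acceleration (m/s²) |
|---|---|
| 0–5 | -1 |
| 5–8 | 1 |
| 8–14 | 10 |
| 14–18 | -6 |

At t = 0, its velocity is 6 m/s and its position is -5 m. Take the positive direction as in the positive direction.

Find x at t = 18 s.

On each constant-a segment, Δv = aΔt and Δx = v₀Δt + ½aΔt²; chain segment to segment.
0–5 s: v starts 6 m/s; Δx = 6·5 + ½·-1·5² = 17.5 m; v ends 1 m/s.
5–8 s: v starts 1 m/s; Δx = 1·3 + ½·1·3² = 7.5 m; v ends 4 m/s.
8–14 s: v starts 4 m/s; Δx = 4·6 + ½·10·6² = 204 m; v ends 64 m/s.
14–18 s: v starts 64 m/s; Δx = 64·4 + ½·-6·4² = 208 m; v ends 40 m/s.
x(18) = -5 + Σ Δx = 432 m.

432 m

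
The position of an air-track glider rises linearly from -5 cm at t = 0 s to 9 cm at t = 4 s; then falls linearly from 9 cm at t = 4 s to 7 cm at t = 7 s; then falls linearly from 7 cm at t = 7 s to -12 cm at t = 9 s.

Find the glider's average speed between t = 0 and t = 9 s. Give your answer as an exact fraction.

35/9 cm/s

Average speed = (total path length)/(elapsed time); on a piecewise-linear x-t graph the path length is Σ|Δx|.
0–4 s: |Δx| = |9 − -5| = 14 cm
4–7 s: |Δx| = |7 − 9| = 2 cm
7–9 s: |Δx| = |-12 − 7| = 19 cm
Total path = 35 cm; average speed = 35/9 = 35/9 cm/s.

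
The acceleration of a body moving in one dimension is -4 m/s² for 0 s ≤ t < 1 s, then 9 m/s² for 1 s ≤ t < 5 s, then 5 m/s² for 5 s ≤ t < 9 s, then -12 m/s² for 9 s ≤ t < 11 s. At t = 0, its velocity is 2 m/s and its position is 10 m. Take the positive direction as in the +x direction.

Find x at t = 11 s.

On each constant-a segment, Δv = aΔt and Δx = v₀Δt + ½aΔt²; chain segment to segment.
0–1 s: v starts 2 m/s; Δx = 2·1 + ½·-4·1² = 0 m; v ends -2 m/s.
1–5 s: v starts -2 m/s; Δx = -2·4 + ½·9·4² = 64 m; v ends 34 m/s.
5–9 s: v starts 34 m/s; Δx = 34·4 + ½·5·4² = 176 m; v ends 54 m/s.
9–11 s: v starts 54 m/s; Δx = 54·2 + ½·-12·2² = 84 m; v ends 30 m/s.
x(11) = 10 + Σ Δx = 334 m.

334 m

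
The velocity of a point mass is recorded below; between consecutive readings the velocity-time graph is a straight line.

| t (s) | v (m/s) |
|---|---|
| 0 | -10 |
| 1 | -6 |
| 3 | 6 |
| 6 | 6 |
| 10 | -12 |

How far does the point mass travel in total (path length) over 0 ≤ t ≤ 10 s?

52 m

Distance (not displacement) is the total path length: add the absolute areas under v-t.
0–1 s: |½(-10 + -6)(1)| = 8 m
1–3 s: v = 0 at t = 2 s; triangle areas 3 + 3 = 6 m
3–6 s: |6| × 3 = 18 m
6–10 s: v = 0 at t = 22/3 s; triangle areas 4 + 16 = 20 m
Total distance = 52 m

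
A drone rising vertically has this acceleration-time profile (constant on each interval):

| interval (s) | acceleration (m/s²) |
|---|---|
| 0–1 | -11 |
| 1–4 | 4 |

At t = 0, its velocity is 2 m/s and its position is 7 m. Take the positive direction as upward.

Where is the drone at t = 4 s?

-5.5 m

On each constant-a segment, Δv = aΔt and Δx = v₀Δt + ½aΔt²; chain segment to segment.
0–1 s: v starts 2 m/s; Δx = 2·1 + ½·-11·1² = -3.5 m; v ends -9 m/s.
1–4 s: v starts -9 m/s; Δx = -9·3 + ½·4·3² = -9 m; v ends 3 m/s.
x(4) = 7 + Σ Δx = -5.5 m.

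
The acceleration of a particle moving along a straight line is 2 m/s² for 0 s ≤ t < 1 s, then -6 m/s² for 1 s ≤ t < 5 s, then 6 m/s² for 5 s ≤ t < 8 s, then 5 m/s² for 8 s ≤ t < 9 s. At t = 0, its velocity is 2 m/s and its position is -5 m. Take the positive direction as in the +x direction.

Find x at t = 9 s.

-66.5 m

On each constant-a segment, Δv = aΔt and Δx = v₀Δt + ½aΔt²; chain segment to segment.
0–1 s: v starts 2 m/s; Δx = 2·1 + ½·2·1² = 3 m; v ends 4 m/s.
1–5 s: v starts 4 m/s; Δx = 4·4 + ½·-6·4² = -32 m; v ends -20 m/s.
5–8 s: v starts -20 m/s; Δx = -20·3 + ½·6·3² = -33 m; v ends -2 m/s.
8–9 s: v starts -2 m/s; Δx = -2·1 + ½·5·1² = 0.5 m; v ends 3 m/s.
x(9) = -5 + Σ Δx = -66.5 m.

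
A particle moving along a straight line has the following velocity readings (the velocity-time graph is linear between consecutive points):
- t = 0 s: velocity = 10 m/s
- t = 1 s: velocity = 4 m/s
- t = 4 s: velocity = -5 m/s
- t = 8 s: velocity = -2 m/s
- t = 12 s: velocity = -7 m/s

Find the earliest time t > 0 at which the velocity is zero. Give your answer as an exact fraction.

v changes sign on 1–4 s (from 4 to -5); the graph is linear there, so v = 0 at t = 1 + (-4)·(4 − 1)/(-5 − 4) = 7/3 s.

t = 7/3 s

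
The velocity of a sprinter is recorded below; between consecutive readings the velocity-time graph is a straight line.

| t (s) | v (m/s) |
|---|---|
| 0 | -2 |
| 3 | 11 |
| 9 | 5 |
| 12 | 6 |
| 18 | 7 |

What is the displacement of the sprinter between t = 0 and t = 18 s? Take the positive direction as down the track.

117 m

Net displacement equals the area under the velocity-time graph (areas below the axis count negative).
0–3 s: ½(-2 + 11)(3) = 13.5 m
3–9 s: ½(11 + 5)(6) = 48 m
9–12 s: ½(5 + 6)(3) = 16.5 m
12–18 s: ½(6 + 7)(6) = 39 m
Net displacement = 117 m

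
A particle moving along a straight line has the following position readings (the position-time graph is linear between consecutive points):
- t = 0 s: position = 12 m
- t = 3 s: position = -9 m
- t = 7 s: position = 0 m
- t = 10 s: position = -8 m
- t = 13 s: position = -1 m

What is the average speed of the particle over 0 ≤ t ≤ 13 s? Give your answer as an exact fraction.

Average speed = (total path length)/(elapsed time); on a piecewise-linear x-t graph the path length is Σ|Δx|.
0–3 s: |Δx| = |-9 − 12| = 21 m
3–7 s: |Δx| = |0 − -9| = 9 m
7–10 s: |Δx| = |-8 − 0| = 8 m
10–13 s: |Δx| = |-1 − -8| = 7 m
Total path = 45 m; average speed = 45/13 = 45/13 m/s.

45/13 m/s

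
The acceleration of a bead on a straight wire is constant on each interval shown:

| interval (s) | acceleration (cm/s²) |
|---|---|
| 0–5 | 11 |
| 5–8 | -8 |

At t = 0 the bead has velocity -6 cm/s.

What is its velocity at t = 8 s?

Δv equals the area under the a-t graph; then v = v₀ + Δv.
0–5 s: 11 × 5 = 55 cm/s
5–8 s: -8 × 3 = -24 cm/s
Δv = 31 cm/s, so v(8) = -6 + (31) = 25 cm/s.

25 cm/s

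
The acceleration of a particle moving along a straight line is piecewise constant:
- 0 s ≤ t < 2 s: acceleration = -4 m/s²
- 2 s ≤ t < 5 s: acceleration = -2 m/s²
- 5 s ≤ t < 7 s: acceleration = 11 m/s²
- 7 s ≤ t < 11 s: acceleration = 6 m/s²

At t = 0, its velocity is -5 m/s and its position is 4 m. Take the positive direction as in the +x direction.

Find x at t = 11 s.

-18 m

On each constant-a segment, Δv = aΔt and Δx = v₀Δt + ½aΔt²; chain segment to segment.
0–2 s: v starts -5 m/s; Δx = -5·2 + ½·-4·2² = -18 m; v ends -13 m/s.
2–5 s: v starts -13 m/s; Δx = -13·3 + ½·-2·3² = -48 m; v ends -19 m/s.
5–7 s: v starts -19 m/s; Δx = -19·2 + ½·11·2² = -16 m; v ends 3 m/s.
7–11 s: v starts 3 m/s; Δx = 3·4 + ½·6·4² = 60 m; v ends 27 m/s.
x(11) = 4 + Σ Δx = -18 m.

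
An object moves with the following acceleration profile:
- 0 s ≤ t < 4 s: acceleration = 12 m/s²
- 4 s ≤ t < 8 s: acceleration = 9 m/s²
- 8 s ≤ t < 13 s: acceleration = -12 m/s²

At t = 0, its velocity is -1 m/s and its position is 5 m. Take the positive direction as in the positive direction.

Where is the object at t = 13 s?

On each constant-a segment, Δv = aΔt and Δx = v₀Δt + ½aΔt²; chain segment to segment.
0–4 s: v starts -1 m/s; Δx = -1·4 + ½·12·4² = 92 m; v ends 47 m/s.
4–8 s: v starts 47 m/s; Δx = 47·4 + ½·9·4² = 260 m; v ends 83 m/s.
8–13 s: v starts 83 m/s; Δx = 83·5 + ½·-12·5² = 265 m; v ends 23 m/s.
x(13) = 5 + Σ Δx = 622 m.

622 m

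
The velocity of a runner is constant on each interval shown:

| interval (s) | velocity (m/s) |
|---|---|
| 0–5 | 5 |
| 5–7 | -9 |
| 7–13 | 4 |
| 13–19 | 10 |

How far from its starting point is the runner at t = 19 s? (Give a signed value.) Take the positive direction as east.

Net displacement equals the area under the velocity-time graph (areas below the axis count negative).
0–5 s: 5 × 5 = 25 m
5–7 s: -9 × 2 = -18 m
7–13 s: 4 × 6 = 24 m
13–19 s: 10 × 6 = 60 m
Net displacement = 91 m

91 m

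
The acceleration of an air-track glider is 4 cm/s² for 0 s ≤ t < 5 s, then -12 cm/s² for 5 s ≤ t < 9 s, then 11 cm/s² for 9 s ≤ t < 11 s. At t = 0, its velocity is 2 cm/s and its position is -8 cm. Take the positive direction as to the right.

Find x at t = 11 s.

On each constant-a segment, Δv = aΔt and Δx = v₀Δt + ½aΔt²; chain segment to segment.
0–5 s: v starts 2 cm/s; Δx = 2·5 + ½·4·5² = 60 cm; v ends 22 cm/s.
5–9 s: v starts 22 cm/s; Δx = 22·4 + ½·-12·4² = -8 cm; v ends -26 cm/s.
9–11 s: v starts -26 cm/s; Δx = -26·2 + ½·11·2² = -30 cm; v ends -4 cm/s.
x(11) = -8 + Σ Δx = 14 cm.

14 cm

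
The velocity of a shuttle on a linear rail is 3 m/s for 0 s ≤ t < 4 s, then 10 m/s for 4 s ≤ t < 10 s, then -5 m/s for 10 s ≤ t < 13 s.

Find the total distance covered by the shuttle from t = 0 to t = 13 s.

Total distance travelled is ∫|v| dt — sum the magnitudes of each area piece.
0–4 s: |3| × 4 = 12 m
4–10 s: |10| × 6 = 60 m
10–13 s: |-5| × 3 = 15 m
Total distance = 87 m

87 m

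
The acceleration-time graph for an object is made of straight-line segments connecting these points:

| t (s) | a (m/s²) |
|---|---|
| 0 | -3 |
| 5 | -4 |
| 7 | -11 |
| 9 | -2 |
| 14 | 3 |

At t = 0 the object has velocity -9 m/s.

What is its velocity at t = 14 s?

Δv equals the area under the a-t graph; then v = v₀ + Δv.
0–5 s: ½(-3 + -4)(5) = -17.5 m/s
5–7 s: ½(-4 + -11)(2) = -15 m/s
7–9 s: ½(-11 + -2)(2) = -13 m/s
9–14 s: ½(-2 + 3)(5) = 2.5 m/s
Δv = -43 m/s, so v(14) = -9 + (-43) = -52 m/s.

-52 m/s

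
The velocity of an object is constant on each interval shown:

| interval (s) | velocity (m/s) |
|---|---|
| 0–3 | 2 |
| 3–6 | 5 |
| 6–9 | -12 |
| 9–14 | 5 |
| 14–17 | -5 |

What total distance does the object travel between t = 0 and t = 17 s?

Distance (not displacement) is the total path length: add the absolute areas under v-t.
0–3 s: |2| × 3 = 6 m
3–6 s: |5| × 3 = 15 m
6–9 s: |-12| × 3 = 36 m
9–14 s: |5| × 5 = 25 m
14–17 s: |-5| × 3 = 15 m
Total distance = 97 m

97 m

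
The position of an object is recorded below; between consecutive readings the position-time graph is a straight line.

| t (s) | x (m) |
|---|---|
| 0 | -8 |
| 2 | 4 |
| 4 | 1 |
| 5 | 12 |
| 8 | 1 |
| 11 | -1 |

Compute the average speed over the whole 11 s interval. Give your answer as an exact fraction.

39/11 m/s

Average speed = (total path length)/(elapsed time); on a piecewise-linear x-t graph the path length is Σ|Δx|.
0–2 s: |Δx| = |4 − -8| = 12 m
2–4 s: |Δx| = |1 − 4| = 3 m
4–5 s: |Δx| = |12 − 1| = 11 m
5–8 s: |Δx| = |1 − 12| = 11 m
8–11 s: |Δx| = |-1 − 1| = 2 m
Total path = 39 m; average speed = 39/11 = 39/11 m/s.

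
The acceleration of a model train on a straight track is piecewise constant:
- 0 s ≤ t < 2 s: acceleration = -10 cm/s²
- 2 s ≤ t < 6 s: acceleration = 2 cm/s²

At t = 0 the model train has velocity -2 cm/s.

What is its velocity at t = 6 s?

-14 cm/s

Δv equals the area under the a-t graph; then v = v₀ + Δv.
0–2 s: -10 × 2 = -20 cm/s
2–6 s: 2 × 4 = 8 cm/s
Δv = -12 cm/s, so v(6) = -2 + (-12) = -14 cm/s.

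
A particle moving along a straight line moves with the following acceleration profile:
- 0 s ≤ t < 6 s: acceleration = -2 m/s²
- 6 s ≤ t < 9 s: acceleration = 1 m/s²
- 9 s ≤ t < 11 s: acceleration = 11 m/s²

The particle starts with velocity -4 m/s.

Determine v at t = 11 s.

9 m/s

Δv equals the area under the a-t graph; then v = v₀ + Δv.
0–6 s: -2 × 6 = -12 m/s
6–9 s: 1 × 3 = 3 m/s
9–11 s: 11 × 2 = 22 m/s
Δv = 13 m/s, so v(11) = -4 + (13) = 9 m/s.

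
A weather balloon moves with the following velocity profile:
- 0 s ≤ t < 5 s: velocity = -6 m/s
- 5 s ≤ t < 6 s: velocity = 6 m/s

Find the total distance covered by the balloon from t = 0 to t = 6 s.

36 m

Distance (not displacement) is the total path length: add the absolute areas under v-t.
0–5 s: |-6| × 5 = 30 m
5–6 s: |6| × 1 = 6 m
Total distance = 36 m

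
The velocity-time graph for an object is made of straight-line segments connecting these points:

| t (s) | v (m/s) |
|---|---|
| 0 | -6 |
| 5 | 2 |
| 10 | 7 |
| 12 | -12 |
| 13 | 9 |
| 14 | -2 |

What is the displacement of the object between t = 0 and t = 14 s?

9.5 m

Net displacement equals the area under the velocity-time graph (areas below the axis count negative).
0–5 s: ½(-6 + 2)(5) = -10 m
5–10 s: ½(2 + 7)(5) = 22.5 m
10–12 s: ½(7 + -12)(2) = -5 m
12–13 s: ½(-12 + 9)(1) = -1.5 m
13–14 s: ½(9 + -2)(1) = 3.5 m
Net displacement = 9.5 m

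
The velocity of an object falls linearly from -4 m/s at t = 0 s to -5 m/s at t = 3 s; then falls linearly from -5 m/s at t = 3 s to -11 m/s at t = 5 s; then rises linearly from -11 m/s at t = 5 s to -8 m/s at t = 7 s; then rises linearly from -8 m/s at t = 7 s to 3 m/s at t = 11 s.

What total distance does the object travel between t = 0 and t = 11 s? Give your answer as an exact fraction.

Total distance travelled is ∫|v| dt — sum the magnitudes of each area piece.
0–3 s: |½(-4 + -5)(3)| = 13.5 m
3–5 s: |½(-5 + -11)(2)| = 16 m
5–7 s: |½(-11 + -8)(2)| = 19 m
7–11 s: v = 0 at t = 109/11 s; triangle areas 128/11 + 18/11 = 146/11 m
Total distance = 1359/22 m

1359/22 m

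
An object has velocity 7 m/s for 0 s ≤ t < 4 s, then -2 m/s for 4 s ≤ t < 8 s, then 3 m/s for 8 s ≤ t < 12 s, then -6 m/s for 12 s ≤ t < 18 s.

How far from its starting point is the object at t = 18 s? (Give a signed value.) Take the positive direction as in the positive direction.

Displacement is the signed area under the v-t curve.
0–4 s: 7 × 4 = 28 m
4–8 s: -2 × 4 = -8 m
8–12 s: 3 × 4 = 12 m
12–18 s: -6 × 6 = -36 m
Net displacement = -4 m

-4 m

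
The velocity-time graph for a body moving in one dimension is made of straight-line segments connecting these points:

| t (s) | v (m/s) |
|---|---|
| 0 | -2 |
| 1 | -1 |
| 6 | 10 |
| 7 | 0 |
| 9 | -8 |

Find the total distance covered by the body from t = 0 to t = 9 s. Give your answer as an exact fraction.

412/11 m

Total distance travelled is ∫|v| dt — sum the magnitudes of each area piece.
0–1 s: |½(-2 + -1)(1)| = 1.5 m
1–6 s: v = 0 at t = 16/11 s; triangle areas 5/22 + 250/11 = 505/22 m
6–7 s: |½(10 + 0)(1)| = 5 m
7–9 s: |½(0 + -8)(2)| = 8 m
Total distance = 412/11 m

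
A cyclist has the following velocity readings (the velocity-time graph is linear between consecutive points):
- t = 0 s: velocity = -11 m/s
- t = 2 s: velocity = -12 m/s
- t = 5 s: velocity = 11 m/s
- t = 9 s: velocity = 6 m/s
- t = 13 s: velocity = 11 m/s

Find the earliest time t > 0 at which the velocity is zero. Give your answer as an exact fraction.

t = 82/23 s

v changes sign on 2–5 s (from -12 to 11); the graph is linear there, so v = 0 at t = 2 + (12)·(5 − 2)/(11 − -12) = 82/23 s.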